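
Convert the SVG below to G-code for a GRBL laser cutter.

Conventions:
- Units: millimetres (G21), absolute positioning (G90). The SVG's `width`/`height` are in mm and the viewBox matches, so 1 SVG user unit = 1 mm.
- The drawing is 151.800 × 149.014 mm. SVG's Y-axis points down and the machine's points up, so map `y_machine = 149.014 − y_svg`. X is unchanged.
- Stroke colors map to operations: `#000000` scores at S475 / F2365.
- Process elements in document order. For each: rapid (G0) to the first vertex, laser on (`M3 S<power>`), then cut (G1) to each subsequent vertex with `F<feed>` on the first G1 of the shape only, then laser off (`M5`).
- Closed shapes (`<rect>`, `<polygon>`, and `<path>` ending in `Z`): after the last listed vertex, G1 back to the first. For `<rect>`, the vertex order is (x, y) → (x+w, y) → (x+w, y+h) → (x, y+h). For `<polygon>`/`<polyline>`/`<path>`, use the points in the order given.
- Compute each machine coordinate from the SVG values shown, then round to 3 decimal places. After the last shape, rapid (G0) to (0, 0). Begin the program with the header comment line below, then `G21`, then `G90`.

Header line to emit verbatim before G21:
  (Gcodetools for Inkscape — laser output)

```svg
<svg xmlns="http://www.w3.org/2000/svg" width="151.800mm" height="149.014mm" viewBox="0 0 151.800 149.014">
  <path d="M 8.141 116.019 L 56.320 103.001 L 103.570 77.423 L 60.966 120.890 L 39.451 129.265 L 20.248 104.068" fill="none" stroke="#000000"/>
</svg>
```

(Gcodetools for Inkscape — laser output)
G21
G90
G0 X8.141 Y32.995
M3 S475
G1 X56.320 Y46.013 F2365
G1 X103.570 Y71.591
G1 X60.966 Y28.124
G1 X39.451 Y19.749
G1 X20.248 Y44.946
M5
G0 X0.000 Y0.000

1 u = 1 mm; y_m = 149.014 − y.

[1] `<path>` open polyline, #000000→score S475 F2365: (8.141,32.995) → (56.320,46.013) → (103.570,71.591) → (60.966,28.124) → (39.451,19.749) → (20.248,44.946)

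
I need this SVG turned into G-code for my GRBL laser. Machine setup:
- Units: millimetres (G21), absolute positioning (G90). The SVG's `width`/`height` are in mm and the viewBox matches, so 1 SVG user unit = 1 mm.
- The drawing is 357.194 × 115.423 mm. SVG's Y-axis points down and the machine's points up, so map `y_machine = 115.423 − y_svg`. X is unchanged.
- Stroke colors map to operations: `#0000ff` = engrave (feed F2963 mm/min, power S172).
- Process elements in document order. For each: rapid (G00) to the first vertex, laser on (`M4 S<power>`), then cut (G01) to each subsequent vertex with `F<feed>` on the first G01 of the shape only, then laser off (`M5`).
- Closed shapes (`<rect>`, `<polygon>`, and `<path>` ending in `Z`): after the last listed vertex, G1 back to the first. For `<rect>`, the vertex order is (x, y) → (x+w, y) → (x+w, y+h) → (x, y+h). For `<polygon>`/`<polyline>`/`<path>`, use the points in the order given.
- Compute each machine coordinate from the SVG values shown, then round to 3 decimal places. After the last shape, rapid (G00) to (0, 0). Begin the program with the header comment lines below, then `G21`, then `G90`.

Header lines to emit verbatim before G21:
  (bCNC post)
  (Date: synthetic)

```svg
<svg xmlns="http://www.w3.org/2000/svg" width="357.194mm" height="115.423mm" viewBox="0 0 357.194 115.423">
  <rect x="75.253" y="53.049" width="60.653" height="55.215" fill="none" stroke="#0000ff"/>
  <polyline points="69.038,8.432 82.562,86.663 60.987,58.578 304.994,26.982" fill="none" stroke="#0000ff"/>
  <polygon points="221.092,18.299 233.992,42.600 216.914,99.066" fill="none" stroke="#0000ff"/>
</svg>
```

viewBox `0 0 357.194 115.423` with mm width/height → 1 unit = 1 mm. Flip: y_m = 115.423 − y_svg.

**Shape 1** — `<rect>` rectangle, stroke `#0000ff` → engrave (S172, F2963). Machine vertices: (75.253,62.374) → (135.906,62.374) → (135.906,7.159) → (75.253,7.159) → (75.253,62.374). Closed: final G1 returns to the first vertex.

**Shape 2** — `<polyline>` open polyline, stroke `#0000ff` → engrave (S172, F2963). Machine vertices: (69.038,106.991) → (82.562,28.760) → (60.987,56.845) → (304.994,88.441). Open path.

**Shape 3** — `<polygon>` closed polygon, stroke `#0000ff` → engrave (S172, F2963). Machine vertices: (221.092,97.124) → (233.992,72.823) → (216.914,16.357) → (221.092,97.124). Closed: final G1 returns to the first vertex.

(bCNC post)
(Date: synthetic)
G21
G90
G00 X75.253 Y62.374
M4 S172
G01 X135.906 Y62.374 F2963
G01 X135.906 Y7.159
G01 X75.253 Y7.159
G01 X75.253 Y62.374
M5
G00 X69.038 Y106.991
M4 S172
G01 X82.562 Y28.760 F2963
G01 X60.987 Y56.845
G01 X304.994 Y88.441
M5
G00 X221.092 Y97.124
M4 S172
G01 X233.992 Y72.823 F2963
G01 X216.914 Y16.357
G01 X221.092 Y97.124
M5
G00 X0.000 Y0.000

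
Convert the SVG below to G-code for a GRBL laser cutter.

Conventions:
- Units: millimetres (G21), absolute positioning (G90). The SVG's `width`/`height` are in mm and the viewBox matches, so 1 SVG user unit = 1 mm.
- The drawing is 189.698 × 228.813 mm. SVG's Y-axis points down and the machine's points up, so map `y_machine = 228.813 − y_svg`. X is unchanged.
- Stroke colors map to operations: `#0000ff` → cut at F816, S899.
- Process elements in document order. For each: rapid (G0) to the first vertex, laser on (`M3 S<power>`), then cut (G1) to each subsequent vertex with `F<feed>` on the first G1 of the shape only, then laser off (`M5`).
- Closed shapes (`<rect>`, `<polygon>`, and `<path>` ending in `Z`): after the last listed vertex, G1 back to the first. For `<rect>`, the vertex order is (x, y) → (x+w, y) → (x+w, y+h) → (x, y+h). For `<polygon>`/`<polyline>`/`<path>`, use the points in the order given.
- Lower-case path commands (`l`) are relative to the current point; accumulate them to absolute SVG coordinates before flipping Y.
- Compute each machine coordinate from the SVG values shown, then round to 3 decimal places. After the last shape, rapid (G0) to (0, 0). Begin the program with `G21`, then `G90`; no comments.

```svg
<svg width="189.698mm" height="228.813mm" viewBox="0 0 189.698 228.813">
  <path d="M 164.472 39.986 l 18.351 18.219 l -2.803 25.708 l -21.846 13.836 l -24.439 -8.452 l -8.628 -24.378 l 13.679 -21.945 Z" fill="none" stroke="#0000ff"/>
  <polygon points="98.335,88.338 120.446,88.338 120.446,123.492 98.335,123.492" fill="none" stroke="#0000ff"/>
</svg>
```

G21
G90
G0 X164.472 Y188.827
M3 S899
G1 X182.823 Y170.608 F816
G1 X180.020 Y144.900
G1 X158.174 Y131.064
G1 X133.735 Y139.516
G1 X125.107 Y163.894
G1 X138.786 Y185.839
G1 X164.472 Y188.827
M5
G0 X98.335 Y140.475
M3 S899
G1 X120.446 Y140.475 F816
G1 X120.446 Y105.321
G1 X98.335 Y105.321
G1 X98.335 Y140.475
M5
G0 X0.000 Y0.000

1 u = 1 mm; y_m = 228.813 − y.

[1] `<path>` regular polygon, #0000ff→cut S899 F816: (164.472,188.827) → (182.823,170.608) → (180.020,144.900) → (158.174,131.064) → (133.735,139.516) → (125.107,163.894) → (138.786,185.839) → (164.472,188.827) (closed)

[2] `<polygon>` rectangle, #0000ff→cut S899 F816: (98.335,140.475) → (120.446,140.475) → (120.446,105.321) → (98.335,105.321) → (98.335,140.475) (closed)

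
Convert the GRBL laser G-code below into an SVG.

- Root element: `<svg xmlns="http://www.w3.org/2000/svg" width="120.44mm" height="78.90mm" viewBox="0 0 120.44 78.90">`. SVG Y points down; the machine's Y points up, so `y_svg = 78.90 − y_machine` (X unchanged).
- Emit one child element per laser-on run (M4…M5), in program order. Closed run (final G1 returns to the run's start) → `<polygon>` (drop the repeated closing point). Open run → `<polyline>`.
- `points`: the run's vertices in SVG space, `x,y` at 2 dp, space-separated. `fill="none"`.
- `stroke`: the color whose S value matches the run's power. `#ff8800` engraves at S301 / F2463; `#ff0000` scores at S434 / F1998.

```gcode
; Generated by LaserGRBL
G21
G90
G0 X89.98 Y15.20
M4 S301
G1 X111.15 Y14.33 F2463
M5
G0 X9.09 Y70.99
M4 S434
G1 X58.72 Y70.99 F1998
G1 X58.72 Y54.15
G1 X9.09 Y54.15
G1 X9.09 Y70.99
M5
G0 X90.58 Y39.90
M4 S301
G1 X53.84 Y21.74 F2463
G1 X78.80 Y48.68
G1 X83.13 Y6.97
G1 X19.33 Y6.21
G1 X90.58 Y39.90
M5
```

Machine Y-up, SVG Y-down with viewBox height 78.90, so y_svg = 78.90 − y_machine; X carries over.

Run 1: the run's S301 means `#ff8800` (engrave). The run is open, so emit a `<polyline>` with points (Y-flipped): 89.98,63.70 111.15,64.57.

Run 2: the run's S434 means `#ff0000` (score). The run returns to its start, so emit a `<polygon>` with points (Y-flipped): 9.09,7.91 58.72,7.91 58.72,24.75 9.09,24.75.

Run 3: S301 ⇒ engrave layer `#ff8800`. The run returns to its start, so emit a `<polygon>` with points (Y-flipped): 90.58,39.00 53.84,57.16 78.80,30.22 83.13,71.93 19.33,72.69.

<svg xmlns="http://www.w3.org/2000/svg" width="120.44mm" height="78.90mm" viewBox="0 0 120.44 78.90">
  <polyline points="89.98,63.70 111.15,64.57" fill="none" stroke="#ff8800"/>
  <polygon points="9.09,7.91 58.72,7.91 58.72,24.75 9.09,24.75" fill="none" stroke="#ff0000"/>
  <polygon points="90.58,39.00 53.84,57.16 78.80,30.22 83.13,71.93 19.33,72.69" fill="none" stroke="#ff8800"/>
</svg>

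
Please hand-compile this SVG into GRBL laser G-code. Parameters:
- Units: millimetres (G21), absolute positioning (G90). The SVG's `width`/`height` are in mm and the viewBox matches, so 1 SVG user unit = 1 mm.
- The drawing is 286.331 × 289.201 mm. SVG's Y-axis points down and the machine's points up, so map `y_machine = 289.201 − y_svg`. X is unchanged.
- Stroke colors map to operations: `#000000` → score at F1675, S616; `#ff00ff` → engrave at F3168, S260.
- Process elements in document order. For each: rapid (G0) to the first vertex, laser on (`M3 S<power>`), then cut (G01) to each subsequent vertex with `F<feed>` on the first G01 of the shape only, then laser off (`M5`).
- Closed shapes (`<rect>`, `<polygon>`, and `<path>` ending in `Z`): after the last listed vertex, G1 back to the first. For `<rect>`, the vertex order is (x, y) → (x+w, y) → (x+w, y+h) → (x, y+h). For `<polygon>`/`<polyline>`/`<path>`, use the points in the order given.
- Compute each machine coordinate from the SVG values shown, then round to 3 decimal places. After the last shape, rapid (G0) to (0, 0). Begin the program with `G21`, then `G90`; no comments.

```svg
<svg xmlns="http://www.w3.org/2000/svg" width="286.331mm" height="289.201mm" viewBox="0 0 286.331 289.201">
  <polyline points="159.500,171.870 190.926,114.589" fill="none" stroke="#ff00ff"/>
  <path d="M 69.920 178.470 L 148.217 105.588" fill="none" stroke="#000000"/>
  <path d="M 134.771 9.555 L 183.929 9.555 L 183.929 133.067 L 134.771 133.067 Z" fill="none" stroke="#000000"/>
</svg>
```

G21
G90
G0 X159.500 Y117.331
M3 S260
G01 X190.926 Y174.612 F3168
M5
G0 X69.920 Y110.731
M3 S616
G01 X148.217 Y183.613 F1675
M5
G0 X134.771 Y279.646
M3 S616
G01 X183.929 Y279.646 F1675
G01 X183.929 Y156.134
G01 X134.771 Y156.134
G01 X134.771 Y279.646
M5
G0 X0.000 Y0.000

viewBox `0 0 286.331 289.201` with mm width/height → 1 unit = 1 mm. Flip: y_m = 289.201 − y_svg.

**Shape 1** — `<polyline>` line segment, stroke `#ff00ff` → engrave (S260, F3168). Machine vertices: (159.500,117.331) → (190.926,174.612). Open path.

**Shape 2** — `<path>` line segment, stroke `#000000` → score (S616, F1675). Machine vertices: (69.920,110.731) → (148.217,183.613). Open path.

**Shape 3** — `<path>` rectangle, stroke `#000000` → score (S616, F1675). Machine vertices: (134.771,279.646) → (183.929,279.646) → (183.929,156.134) → (134.771,156.134) → (134.771,279.646). Closed: final G1 returns to the first vertex.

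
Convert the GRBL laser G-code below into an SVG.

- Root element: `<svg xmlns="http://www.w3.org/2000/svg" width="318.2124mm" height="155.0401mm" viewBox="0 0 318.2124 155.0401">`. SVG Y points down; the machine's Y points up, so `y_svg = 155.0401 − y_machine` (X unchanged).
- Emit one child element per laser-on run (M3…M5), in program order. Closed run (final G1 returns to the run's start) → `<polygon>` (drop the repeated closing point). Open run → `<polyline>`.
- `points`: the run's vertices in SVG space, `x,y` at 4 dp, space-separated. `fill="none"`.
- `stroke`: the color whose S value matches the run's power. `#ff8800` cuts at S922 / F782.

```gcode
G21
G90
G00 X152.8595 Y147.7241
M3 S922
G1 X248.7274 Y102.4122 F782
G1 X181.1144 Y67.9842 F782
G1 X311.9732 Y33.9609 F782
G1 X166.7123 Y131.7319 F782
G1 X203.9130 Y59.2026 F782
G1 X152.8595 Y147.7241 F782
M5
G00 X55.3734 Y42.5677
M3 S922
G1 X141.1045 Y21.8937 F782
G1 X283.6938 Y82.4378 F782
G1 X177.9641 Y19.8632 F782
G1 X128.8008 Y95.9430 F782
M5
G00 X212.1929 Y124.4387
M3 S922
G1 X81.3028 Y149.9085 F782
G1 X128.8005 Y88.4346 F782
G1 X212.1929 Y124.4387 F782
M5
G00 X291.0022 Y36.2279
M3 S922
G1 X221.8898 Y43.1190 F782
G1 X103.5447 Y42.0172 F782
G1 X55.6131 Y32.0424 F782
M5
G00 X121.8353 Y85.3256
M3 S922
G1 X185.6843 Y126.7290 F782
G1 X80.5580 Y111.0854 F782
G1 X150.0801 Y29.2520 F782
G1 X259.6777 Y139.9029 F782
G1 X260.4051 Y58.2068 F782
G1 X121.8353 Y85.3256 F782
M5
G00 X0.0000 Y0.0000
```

<svg xmlns="http://www.w3.org/2000/svg" width="318.2124mm" height="155.0401mm" viewBox="0 0 318.2124 155.0401">
  <polygon points="152.8595,7.3160 248.7274,52.6279 181.1144,87.0559 311.9732,121.0792 166.7123,23.3082 203.9130,95.8375" fill="none" stroke="#ff8800"/>
  <polyline points="55.3734,112.4724 141.1045,133.1464 283.6938,72.6023 177.9641,135.1769 128.8008,59.0971" fill="none" stroke="#ff8800"/>
  <polygon points="212.1929,30.6014 81.3028,5.1316 128.8005,66.6055" fill="none" stroke="#ff8800"/>
  <polyline points="291.0022,118.8122 221.8898,111.9211 103.5447,113.0229 55.6131,122.9977" fill="none" stroke="#ff8800"/>
  <polygon points="121.8353,69.7145 185.6843,28.3111 80.5580,43.9547 150.0801,125.7881 259.6777,15.1372 260.4051,96.8333" fill="none" stroke="#ff8800"/>
</svg>

Each laser-on run becomes one SVG element. Flip Y back into SVG space with y_svg = 155.0401 − y_machine. Every run uses S922, so all elements get stroke `#ff8800` (cut).

Run 1: The run returns to its start, so emit a `<polygon>` with points (Y-flipped): 152.8595,7.3160 248.7274,52.6279 181.1144,87.0559 311.9732,121.0792 166.7123,23.3082 203.9130,95.8375.

Run 2: The run is open, so emit a `<polyline>` with points (Y-flipped): 55.3734,112.4724 141.1045,133.1464 283.6938,72.6023 177.9641,135.1769 128.8008,59.0971.

Run 3: The run returns to its start, so emit a `<polygon>` with points (Y-flipped): 212.1929,30.6014 81.3028,5.1316 128.8005,66.6055.

Run 4: The run is open, so emit a `<polyline>` with points (Y-flipped): 291.0022,118.8122 221.8898,111.9211 103.5447,113.0229 55.6131,122.9977.

Run 5: The run returns to its start, so emit a `<polygon>` with points (Y-flipped): 121.8353,69.7145 185.6843,28.3111 80.5580,43.9547 150.0801,125.7881 259.6777,15.1372 260.4051,96.8333.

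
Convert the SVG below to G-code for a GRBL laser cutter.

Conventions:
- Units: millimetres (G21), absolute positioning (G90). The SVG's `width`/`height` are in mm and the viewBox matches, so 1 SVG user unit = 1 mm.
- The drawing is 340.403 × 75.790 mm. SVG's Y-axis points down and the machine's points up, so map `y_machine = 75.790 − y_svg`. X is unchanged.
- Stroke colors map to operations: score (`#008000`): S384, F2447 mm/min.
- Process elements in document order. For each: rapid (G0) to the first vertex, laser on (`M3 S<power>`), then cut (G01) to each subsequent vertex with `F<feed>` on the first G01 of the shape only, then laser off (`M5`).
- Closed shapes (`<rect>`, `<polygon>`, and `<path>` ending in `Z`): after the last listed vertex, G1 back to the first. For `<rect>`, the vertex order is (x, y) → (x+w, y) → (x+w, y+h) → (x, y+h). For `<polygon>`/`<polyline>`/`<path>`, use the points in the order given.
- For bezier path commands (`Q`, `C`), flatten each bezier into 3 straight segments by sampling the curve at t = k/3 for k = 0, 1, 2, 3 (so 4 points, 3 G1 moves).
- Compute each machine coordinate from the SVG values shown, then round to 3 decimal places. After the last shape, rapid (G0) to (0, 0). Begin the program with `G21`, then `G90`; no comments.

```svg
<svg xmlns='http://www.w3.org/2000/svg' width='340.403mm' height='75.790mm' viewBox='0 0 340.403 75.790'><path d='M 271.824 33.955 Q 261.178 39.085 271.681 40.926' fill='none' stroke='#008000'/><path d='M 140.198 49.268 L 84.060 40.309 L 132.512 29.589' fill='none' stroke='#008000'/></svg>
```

G21
G90
G0 X271.824 Y41.835
M3 S384
G01 X267.077 Y38.780 F2447
G01 X267.029 Y36.457
G01 X271.681 Y34.864
M5
G0 X140.198 Y26.522
M3 S384
G01 X84.060 Y35.481 F2447
G01 X132.512 Y46.201
M5
G0 X0.000 Y0.000

Since the viewBox matches the mm dimensions, user units are millimetres directly. The only transform is the Y-flip y_m = 75.790 − y_svg.

Shape 1 is a quadratic bezier drawn with `<path>`. Its stroke #008000 means score at S384, F2447. After flipping Y the toolpath is (271.824,41.835) → (267.077,38.780) → (267.029,36.457) → (271.681,34.864).

Shape 2 is a open polyline drawn with `<path>`. Its stroke #008000 means score at S384, F2447. After flipping Y the toolpath is (140.198,26.522) → (84.060,35.481) → (132.512,46.201).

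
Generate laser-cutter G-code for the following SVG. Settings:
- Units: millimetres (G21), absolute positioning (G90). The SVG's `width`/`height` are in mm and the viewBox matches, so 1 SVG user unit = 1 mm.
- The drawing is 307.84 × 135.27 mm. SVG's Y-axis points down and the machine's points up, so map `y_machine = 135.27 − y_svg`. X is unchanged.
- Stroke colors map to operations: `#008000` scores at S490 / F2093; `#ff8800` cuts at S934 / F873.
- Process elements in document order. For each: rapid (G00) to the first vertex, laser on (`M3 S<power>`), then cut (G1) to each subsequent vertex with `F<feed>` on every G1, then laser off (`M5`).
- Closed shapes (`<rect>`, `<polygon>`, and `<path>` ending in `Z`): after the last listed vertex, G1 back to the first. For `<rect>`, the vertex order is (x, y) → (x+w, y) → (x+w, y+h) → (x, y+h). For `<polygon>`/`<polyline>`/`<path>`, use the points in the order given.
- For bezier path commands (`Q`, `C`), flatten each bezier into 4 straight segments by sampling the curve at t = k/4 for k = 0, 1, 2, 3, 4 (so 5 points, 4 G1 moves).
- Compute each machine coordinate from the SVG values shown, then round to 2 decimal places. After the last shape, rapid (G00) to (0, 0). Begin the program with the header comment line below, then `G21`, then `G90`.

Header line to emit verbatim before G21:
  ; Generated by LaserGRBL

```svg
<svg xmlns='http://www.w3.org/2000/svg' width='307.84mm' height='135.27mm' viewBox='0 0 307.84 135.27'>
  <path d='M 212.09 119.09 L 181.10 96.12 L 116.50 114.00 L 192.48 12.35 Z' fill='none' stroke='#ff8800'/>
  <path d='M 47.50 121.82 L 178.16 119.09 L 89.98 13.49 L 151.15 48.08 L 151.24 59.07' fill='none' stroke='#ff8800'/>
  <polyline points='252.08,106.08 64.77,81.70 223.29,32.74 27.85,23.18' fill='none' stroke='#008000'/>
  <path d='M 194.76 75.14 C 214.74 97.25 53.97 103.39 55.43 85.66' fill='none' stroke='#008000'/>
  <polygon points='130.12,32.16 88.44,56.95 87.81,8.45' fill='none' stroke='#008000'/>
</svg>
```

1 u = 1 mm; y_m = 135.27 − y.

[1] `<path>` closed polygon, #ff8800→cut S934 F873: (212.09,16.18) → (181.10,39.15) → (116.50,21.27) → (192.48,122.92) → (212.09,16.18) (closed)

[2] `<path>` open polyline, #ff8800→cut S934 F873: (47.50,13.45) → (178.16,16.18) → (89.98,121.78) → (151.15,87.19) → (151.24,76.20)

[3] `<polyline>` open polyline, #008000→score S490 F2093: (252.08,29.19) → (64.77,53.57) → (223.29,102.53) → (27.85,112.09)

[4] `<path>` cubic bezier, #008000→score S490 F2093: (194.76,60.13) → (181.21,46.67) → (132.04,39.93) → (79.39,40.66) → (55.43,49.61)

[5] `<polygon>` regular polygon, #008000→score S490 F2093: (130.12,103.11) → (88.44,78.32) → (87.81,126.82) → (130.12,103.11) (closed)

; Generated by LaserGRBL
G21
G90
G00 X212.09 Y16.18
M3 S934
G1 X181.10 Y39.15 F873
G1 X116.50 Y21.27 F873
G1 X192.48 Y122.92 F873
G1 X212.09 Y16.18 F873
M5
G00 X47.50 Y13.45
M3 S934
G1 X178.16 Y16.18 F873
G1 X89.98 Y121.78 F873
G1 X151.15 Y87.19 F873
G1 X151.24 Y76.20 F873
M5
G00 X252.08 Y29.19
M3 S490
G1 X64.77 Y53.57 F2093
G1 X223.29 Y102.53 F2093
G1 X27.85 Y112.09 F2093
M5
G00 X194.76 Y60.13
M3 S490
G1 X181.21 Y46.67 F2093
G1 X132.04 Y39.93 F2093
G1 X79.39 Y40.66 F2093
G1 X55.43 Y49.61 F2093
M5
G00 X130.12 Y103.11
M3 S490
G1 X88.44 Y78.32 F2093
G1 X87.81 Y126.82 F2093
G1 X130.12 Y103.11 F2093
M5
G00 X0.00 Y0.00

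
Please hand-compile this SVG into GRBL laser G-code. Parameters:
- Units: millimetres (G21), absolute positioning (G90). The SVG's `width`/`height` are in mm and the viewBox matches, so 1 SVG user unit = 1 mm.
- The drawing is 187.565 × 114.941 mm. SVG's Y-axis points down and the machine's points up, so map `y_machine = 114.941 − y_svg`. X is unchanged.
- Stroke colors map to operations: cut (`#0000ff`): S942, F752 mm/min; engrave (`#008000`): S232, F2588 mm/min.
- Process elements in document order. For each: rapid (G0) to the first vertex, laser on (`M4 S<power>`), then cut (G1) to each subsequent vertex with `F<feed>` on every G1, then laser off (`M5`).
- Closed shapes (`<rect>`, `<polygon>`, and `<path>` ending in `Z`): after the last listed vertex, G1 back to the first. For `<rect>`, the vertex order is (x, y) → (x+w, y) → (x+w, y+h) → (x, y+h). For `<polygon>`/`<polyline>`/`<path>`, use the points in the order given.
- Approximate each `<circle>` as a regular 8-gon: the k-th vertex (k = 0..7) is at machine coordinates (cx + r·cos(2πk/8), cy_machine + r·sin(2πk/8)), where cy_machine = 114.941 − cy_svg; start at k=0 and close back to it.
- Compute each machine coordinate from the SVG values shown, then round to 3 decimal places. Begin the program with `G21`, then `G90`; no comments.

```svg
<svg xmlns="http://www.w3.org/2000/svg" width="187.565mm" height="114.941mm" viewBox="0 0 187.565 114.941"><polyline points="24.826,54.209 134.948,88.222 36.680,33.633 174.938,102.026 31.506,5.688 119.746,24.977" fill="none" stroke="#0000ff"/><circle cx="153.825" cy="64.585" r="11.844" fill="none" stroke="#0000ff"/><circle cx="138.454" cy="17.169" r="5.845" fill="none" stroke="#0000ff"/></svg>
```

G21
G90
G0 X24.826 Y60.732
M4 S942
G1 X134.948 Y26.719 F752
G1 X36.680 Y81.308 F752
G1 X174.938 Y12.915 F752
G1 X31.506 Y109.253 F752
G1 X119.746 Y89.964 F752
M5
G0 X165.669 Y50.356
M4 S942
G1 X162.200 Y58.731 F752
G1 X153.825 Y62.200 F752
G1 X145.450 Y58.731 F752
G1 X141.981 Y50.356 F752
G1 X145.450 Y41.981 F752
G1 X153.825 Y38.512 F752
G1 X162.200 Y41.981 F752
G1 X165.669 Y50.356 F752
M5
G0 X144.299 Y97.772
M4 S942
G1 X142.587 Y101.905 F752
G1 X138.454 Y103.617 F752
G1 X134.321 Y101.905 F752
G1 X132.609 Y97.772 F752
G1 X134.321 Y93.639 F752
G1 X138.454 Y91.927 F752
G1 X142.587 Y93.639 F752
G1 X144.299 Y97.772 F752
M5

1 u = 1 mm; y_m = 114.941 − y.

[1] `<polyline>` open polyline, #0000ff→cut S942 F752: (24.826,60.732) → (134.948,26.719) → (36.680,81.308) → (174.938,12.915) → (31.506,109.253) → (119.746,89.964)

[2] `<circle>` circle, #0000ff→cut S942 F752: (165.669,50.356) → (162.200,58.731) → (153.825,62.200) → (145.450,58.731) → (141.981,50.356) → (145.450,41.981) → (153.825,38.512) → (162.200,41.981) → (165.669,50.356) (closed)

[3] `<circle>` circle, #0000ff→cut S942 F752: (144.299,97.772) → (142.587,101.905) → (138.454,103.617) → (134.321,101.905) → (132.609,97.772) → (134.321,93.639) → (138.454,91.927) → (142.587,93.639) → (144.299,97.772) (closed)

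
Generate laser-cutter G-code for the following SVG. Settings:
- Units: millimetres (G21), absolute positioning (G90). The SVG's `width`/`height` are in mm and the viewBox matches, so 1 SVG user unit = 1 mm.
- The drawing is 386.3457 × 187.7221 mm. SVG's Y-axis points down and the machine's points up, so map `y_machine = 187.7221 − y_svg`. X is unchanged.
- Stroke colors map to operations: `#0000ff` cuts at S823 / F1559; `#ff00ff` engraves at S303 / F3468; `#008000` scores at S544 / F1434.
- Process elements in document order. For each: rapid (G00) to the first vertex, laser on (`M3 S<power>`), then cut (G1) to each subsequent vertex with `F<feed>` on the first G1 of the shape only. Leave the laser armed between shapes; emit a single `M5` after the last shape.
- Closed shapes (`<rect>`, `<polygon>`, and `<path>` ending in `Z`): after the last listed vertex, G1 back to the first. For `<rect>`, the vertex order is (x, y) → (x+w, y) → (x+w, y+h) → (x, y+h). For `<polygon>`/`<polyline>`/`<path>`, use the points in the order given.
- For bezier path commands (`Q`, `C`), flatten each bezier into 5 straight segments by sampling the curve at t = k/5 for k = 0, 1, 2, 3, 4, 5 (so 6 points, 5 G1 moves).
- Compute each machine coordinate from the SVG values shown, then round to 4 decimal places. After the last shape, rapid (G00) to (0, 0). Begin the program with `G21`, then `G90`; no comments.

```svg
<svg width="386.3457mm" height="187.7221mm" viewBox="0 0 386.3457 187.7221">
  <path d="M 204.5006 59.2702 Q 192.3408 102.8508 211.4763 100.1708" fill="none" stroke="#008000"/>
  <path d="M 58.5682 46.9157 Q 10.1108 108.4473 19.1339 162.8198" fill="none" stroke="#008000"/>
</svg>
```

G21
G90
G00 X204.5006 Y128.4519
M3 S544
G1 X200.8885 Y112.8701 F1434
G1 X199.7800 Y100.9891
G1 X201.1751 Y92.8090
G1 X205.0739 Y88.3297
G1 X211.4763 Y87.5513
G00 X58.5682 Y140.8064
M3 S544
G1 X41.4845 Y116.4801 F1434
G1 X28.9992 Y92.7266
G1 X21.1123 Y69.5458
G1 X17.8239 Y46.9377
G1 X19.1339 Y24.9023
M5
G00 X0.0000 Y0.0000

Since the viewBox matches the mm dimensions, user units are millimetres directly. The only transform is the Y-flip y_m = 187.7221 − y_svg.

Shape 1 is a quadratic bezier drawn with `<path>`. Its stroke #008000 means score at S544, F1434. After flipping Y the toolpath is (204.5006,128.4519) → (200.8885,112.8701) → (199.7800,100.9891) → (201.1751,92.8090) → (205.0739,88.3297) → (211.4763,87.5513).

Shape 2 is a quadratic bezier drawn with `<path>`. Its stroke #008000 means score at S544, F1434. After flipping Y the toolpath is (58.5682,140.8064) → (41.4845,116.4801) → (28.9992,92.7266) → (21.1123,69.5458) → (17.8239,46.9377) → (19.1339,24.9023).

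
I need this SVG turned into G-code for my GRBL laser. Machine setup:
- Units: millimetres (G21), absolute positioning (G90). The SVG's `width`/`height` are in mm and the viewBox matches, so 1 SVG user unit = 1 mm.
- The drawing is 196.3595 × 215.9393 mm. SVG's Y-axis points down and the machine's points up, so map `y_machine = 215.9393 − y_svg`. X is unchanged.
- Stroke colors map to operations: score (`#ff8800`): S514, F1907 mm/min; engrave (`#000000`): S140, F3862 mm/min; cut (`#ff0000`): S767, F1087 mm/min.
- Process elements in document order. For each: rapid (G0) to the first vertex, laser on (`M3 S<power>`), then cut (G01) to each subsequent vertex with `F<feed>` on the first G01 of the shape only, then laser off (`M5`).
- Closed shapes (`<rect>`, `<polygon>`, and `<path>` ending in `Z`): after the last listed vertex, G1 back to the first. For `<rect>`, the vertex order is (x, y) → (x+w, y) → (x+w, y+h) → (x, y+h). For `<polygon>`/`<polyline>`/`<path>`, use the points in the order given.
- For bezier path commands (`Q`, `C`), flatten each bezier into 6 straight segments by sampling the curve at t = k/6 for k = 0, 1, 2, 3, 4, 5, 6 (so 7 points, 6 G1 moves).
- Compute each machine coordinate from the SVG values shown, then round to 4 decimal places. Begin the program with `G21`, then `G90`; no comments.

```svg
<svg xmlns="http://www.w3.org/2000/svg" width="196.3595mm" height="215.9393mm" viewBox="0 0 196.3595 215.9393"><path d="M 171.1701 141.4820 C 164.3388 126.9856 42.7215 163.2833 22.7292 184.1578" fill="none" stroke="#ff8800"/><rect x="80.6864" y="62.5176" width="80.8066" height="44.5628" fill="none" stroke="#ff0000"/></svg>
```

viewBox `0 0 196.3595 215.9393` with mm width/height → 1 unit = 1 mm. Flip: y_m = 215.9393 − y_svg.

**Shape 1** — `<path>` cubic bezier, stroke `#ff8800` → score (S514, F1907). Control points (SVG): P0=(171.1701,141.4820), P1=(164.3388,126.9856), P2=(42.7215,163.2833), P3=(22.7292,184.1578); sampled at t=k/6. Machine vertices: (171.1701,74.4573) → (159.1909,77.7792) → (134.0920,74.4748) → (101.8850,66.3835) → (68.5813,55.3446) → (40.1922,43.1975) → (22.7292,31.7815). Open path.

**Shape 2** — `<rect>` rectangle, stroke `#ff0000` → cut (S767, F1087). Machine vertices: (80.6864,153.4217) → (161.4930,153.4217) → (161.4930,108.8589) → (80.6864,108.8589) → (80.6864,153.4217). Closed: final G1 returns to the first vertex.

G21
G90
G0 X171.1701 Y74.4573
M3 S514
G01 X159.1909 Y77.7792 F1907
G01 X134.0920 Y74.4748
G01 X101.8850 Y66.3835
G01 X68.5813 Y55.3446
G01 X40.1922 Y43.1975
G01 X22.7292 Y31.7815
M5
G0 X80.6864 Y153.4217
M3 S767
G01 X161.4930 Y153.4217 F1087
G01 X161.4930 Y108.8589
G01 X80.6864 Y108.8589
G01 X80.6864 Y153.4217
M5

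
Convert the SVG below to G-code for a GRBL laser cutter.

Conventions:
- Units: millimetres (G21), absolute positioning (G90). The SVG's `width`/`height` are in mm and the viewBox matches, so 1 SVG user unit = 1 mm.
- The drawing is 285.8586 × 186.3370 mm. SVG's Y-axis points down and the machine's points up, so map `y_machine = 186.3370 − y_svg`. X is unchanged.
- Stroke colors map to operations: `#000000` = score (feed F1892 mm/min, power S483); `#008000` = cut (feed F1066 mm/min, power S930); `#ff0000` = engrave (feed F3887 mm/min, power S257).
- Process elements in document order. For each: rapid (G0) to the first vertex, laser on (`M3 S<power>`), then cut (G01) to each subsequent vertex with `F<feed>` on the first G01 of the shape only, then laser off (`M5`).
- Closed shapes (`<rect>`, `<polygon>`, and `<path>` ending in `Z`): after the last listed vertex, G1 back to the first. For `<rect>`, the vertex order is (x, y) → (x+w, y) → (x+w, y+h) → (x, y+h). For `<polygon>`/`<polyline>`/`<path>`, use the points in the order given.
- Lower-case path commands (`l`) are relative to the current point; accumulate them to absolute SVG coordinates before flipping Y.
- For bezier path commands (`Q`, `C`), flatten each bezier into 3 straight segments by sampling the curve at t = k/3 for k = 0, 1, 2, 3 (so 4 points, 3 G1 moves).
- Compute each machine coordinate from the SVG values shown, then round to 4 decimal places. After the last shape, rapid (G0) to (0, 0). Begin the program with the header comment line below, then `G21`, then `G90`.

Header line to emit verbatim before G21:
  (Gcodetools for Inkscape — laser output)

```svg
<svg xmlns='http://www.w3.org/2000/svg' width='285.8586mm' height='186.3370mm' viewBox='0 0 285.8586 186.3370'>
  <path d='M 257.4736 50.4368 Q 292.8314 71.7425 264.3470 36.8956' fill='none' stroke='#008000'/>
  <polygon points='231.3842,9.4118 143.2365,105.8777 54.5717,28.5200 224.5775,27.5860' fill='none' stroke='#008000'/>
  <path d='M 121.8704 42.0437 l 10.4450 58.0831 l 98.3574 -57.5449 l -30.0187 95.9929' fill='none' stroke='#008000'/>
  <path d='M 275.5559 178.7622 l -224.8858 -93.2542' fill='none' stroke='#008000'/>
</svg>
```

(Gcodetools for Inkscape — laser output)
G21
G90
G0 X257.4736 Y135.9002
M3 S930
G01 X273.9519 Y127.9356 F1066
G01 X276.2430 Y132.4493
G01 X264.3470 Y149.4414
M5
G0 X231.3842 Y176.9252
M3 S930
G01 X143.2365 Y80.4593 F1066
G01 X54.5717 Y157.8170
G01 X224.5775 Y158.7510
G01 X231.3842 Y176.9252
M5
G0 X121.8704 Y144.2933
M3 S930
G01 X132.3154 Y86.2102 F1066
G01 X230.6728 Y143.7551
G01 X200.6541 Y47.7622
M5
G0 X275.5559 Y7.5748
M3 S930
G01 X50.6701 Y100.8290 F1066
M5
G0 X0.0000 Y0.0000

viewBox `0 0 285.8586 186.3370` with mm width/height → 1 unit = 1 mm. Flip: y_m = 186.3370 − y_svg.

**Shape 1** — `<path>` quadratic bezier, stroke `#008000` → cut (S930, F1066). Control points (SVG): P0=(257.4736,50.4368), P1=(292.8314,71.7425), P2=(264.3470,36.8956); sampled at t=k/3. Machine vertices: (257.4736,135.9002) → (273.9519,127.9356) → (276.2430,132.4493) → (264.3470,149.4414). Open path.

**Shape 2** — `<polygon>` closed polygon, stroke `#008000` → cut (S930, F1066). Machine vertices: (231.3842,176.9252) → (143.2365,80.4593) → (54.5717,157.8170) → (224.5775,158.7510) → (231.3842,176.9252). Closed: final G1 returns to the first vertex.

**Shape 3** — `<path>` open polyline, stroke `#008000` → cut (S930, F1066). Machine vertices: (121.8704,144.2933) → (132.3154,86.2102) → (230.6728,143.7551) → (200.6541,47.7622). Open path.

**Shape 4** — `<path>` line segment, stroke `#008000` → cut (S930, F1066). Machine vertices: (275.5559,7.5748) → (50.6701,100.8290). Open path.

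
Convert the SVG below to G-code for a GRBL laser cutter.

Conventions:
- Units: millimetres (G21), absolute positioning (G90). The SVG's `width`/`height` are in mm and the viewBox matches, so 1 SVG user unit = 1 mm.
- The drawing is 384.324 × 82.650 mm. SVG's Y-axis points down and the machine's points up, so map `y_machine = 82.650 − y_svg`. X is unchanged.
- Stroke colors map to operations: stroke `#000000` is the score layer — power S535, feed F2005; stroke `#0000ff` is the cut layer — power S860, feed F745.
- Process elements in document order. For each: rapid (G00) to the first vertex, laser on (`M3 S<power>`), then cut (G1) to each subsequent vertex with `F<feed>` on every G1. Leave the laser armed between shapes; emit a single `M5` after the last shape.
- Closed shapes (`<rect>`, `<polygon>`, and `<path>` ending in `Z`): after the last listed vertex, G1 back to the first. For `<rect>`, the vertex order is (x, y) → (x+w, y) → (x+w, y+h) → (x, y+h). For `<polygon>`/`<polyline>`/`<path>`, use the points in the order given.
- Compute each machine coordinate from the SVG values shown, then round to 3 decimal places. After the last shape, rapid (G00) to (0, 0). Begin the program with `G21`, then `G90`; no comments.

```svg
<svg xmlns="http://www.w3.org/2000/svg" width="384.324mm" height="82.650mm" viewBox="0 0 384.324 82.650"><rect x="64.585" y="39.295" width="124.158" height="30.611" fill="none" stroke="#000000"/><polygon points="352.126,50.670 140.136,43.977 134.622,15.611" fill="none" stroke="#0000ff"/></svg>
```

G21
G90
G00 X64.585 Y43.355
M3 S535
G1 X188.743 Y43.355 F2005
G1 X188.743 Y12.744 F2005
G1 X64.585 Y12.744 F2005
G1 X64.585 Y43.355 F2005
G00 X352.126 Y31.980
M3 S860
G1 X140.136 Y38.673 F745
G1 X134.622 Y67.039 F745
G1 X352.126 Y31.980 F745
M5
G00 X0.000 Y0.000

viewBox `0 0 384.324 82.650` with mm width/height → 1 unit = 1 mm. Flip: y_m = 82.650 − y_svg.

**Shape 1** — `<rect>` rectangle, stroke `#000000` → score (S535, F2005). Machine vertices: (64.585,43.355) → (188.743,43.355) → (188.743,12.744) → (64.585,12.744) → (64.585,43.355). Closed: final G1 returns to the first vertex.

**Shape 2** — `<polygon>` closed polygon, stroke `#0000ff` → cut (S860, F745). Machine vertices: (352.126,31.980) → (140.136,38.673) → (134.622,67.039) → (352.126,31.980). Closed: final G1 returns to the first vertex.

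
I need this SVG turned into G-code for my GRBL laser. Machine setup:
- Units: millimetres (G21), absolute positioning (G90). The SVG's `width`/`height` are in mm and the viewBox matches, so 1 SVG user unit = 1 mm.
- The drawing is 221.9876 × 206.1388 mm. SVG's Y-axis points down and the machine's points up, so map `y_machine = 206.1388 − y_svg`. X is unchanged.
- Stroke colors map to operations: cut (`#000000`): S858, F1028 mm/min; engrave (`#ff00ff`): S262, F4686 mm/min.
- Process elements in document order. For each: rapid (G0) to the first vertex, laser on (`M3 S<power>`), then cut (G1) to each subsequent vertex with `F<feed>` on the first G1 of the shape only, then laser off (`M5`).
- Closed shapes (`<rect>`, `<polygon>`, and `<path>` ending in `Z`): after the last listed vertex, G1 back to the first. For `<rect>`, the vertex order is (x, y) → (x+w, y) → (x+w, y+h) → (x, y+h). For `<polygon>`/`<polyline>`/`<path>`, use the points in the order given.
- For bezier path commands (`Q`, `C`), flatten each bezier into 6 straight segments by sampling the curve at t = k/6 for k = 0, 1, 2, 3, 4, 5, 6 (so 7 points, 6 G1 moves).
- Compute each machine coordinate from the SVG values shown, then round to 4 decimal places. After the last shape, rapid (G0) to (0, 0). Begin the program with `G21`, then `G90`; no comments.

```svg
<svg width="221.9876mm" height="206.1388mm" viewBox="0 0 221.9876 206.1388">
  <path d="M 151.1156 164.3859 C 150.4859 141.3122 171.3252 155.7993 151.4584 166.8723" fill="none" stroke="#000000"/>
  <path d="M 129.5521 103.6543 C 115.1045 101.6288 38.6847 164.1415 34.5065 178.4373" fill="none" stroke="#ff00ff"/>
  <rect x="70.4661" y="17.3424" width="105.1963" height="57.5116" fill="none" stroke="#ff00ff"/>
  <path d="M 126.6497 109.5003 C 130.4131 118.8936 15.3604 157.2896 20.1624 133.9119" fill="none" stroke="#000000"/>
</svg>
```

G21
G90
G0 X151.1156 Y41.7529
M3 S858
G1 X152.3020 Y50.3494 F1028
G1 X155.3395 Y53.8239
G1 X158.5009 Y53.3147
G1 X160.0593 Y49.9599
G1 X158.2875 Y44.8978
G1 X151.4584 Y39.2665
M5
G0 X129.5521 Y102.4845
M3 S262
G1 X117.7853 Y98.6411 F4686
G1 X99.4180 Y87.1734
G1 X78.1783 Y71.2135
G1 X57.7944 Y53.8935
G1 X41.9944 Y38.3455
G1 X34.5065 Y27.7015
M5
G0 X70.4661 Y188.7964
M3 S262
G1 X175.6624 Y188.7964 F4686
G1 X175.6624 Y131.2848
G1 X70.4661 Y131.2848
G1 X70.4661 Y188.7964
M5
G0 X126.6497 Y96.6385
M3 S858
G1 X119.7350 Y89.9452 F1028
G1 X99.6474 Y80.9397
G1 X73.0166 Y72.1436
G1 X46.4723 Y66.0783
G1 X26.6443 Y65.2656
G1 X20.1624 Y72.2269
M5
G0 X0.0000 Y0.0000

1 u = 1 mm; y_m = 206.1388 − y.

[1] `<path>` cubic bezier, #000000→cut S858 F1028: (151.1156,41.7529) → (152.3020,50.3494) → (155.3395,53.8239) → (158.5009,53.3147) → (160.0593,49.9599) → (158.2875,44.8978) → (151.4584,39.2665)

[2] `<path>` cubic bezier, #ff00ff→engrave S262 F4686: (129.5521,102.4845) → (117.7853,98.6411) → (99.4180,87.1734) → (78.1783,71.2135) → (57.7944,53.8935) → (41.9944,38.3455) → (34.5065,27.7015)

[3] `<rect>` rectangle, #ff00ff→engrave S262 F4686: (70.4661,188.7964) → (175.6624,188.7964) → (175.6624,131.2848) → (70.4661,131.2848) → (70.4661,188.7964) (closed)

[4] `<path>` cubic bezier, #000000→cut S858 F1028: (126.6497,96.6385) → (119.7350,89.9452) → (99.6474,80.9397) → (73.0166,72.1436) → (46.4723,66.0783) → (26.6443,65.2656) → (20.1624,72.2269)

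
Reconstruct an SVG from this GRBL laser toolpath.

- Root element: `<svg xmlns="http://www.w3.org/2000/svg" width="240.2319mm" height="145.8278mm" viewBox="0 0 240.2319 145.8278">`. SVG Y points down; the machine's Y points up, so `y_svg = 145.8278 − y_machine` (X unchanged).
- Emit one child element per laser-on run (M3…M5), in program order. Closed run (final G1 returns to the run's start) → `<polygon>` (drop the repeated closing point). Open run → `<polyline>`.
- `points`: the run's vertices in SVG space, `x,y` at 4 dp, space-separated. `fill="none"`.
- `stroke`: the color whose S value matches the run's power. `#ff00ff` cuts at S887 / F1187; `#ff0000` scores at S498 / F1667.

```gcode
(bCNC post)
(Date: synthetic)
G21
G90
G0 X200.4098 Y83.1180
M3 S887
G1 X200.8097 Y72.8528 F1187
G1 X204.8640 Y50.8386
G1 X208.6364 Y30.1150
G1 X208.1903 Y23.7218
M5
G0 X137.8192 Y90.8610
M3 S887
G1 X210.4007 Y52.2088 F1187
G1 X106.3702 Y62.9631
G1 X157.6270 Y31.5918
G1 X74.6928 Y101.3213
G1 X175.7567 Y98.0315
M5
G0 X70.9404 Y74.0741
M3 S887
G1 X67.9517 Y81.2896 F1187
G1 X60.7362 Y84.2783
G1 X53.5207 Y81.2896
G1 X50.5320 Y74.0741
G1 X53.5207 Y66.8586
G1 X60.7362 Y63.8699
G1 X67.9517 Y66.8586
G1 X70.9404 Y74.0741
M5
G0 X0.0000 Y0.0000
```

Each laser-on run becomes one SVG element. Flip Y back into SVG space with y_svg = 145.8278 − y_machine. Every run uses S887, so all elements get stroke `#ff00ff` (cut).

Run 1: The run is open, so emit a `<polyline>` with points (Y-flipped): 200.4098,62.7098 200.8097,72.9750 204.8640,94.9892 208.6364,115.7128 208.1903,122.1060.

Run 2: The run is open, so emit a `<polyline>` with points (Y-flipped): 137.8192,54.9668 210.4007,93.6190 106.3702,82.8647 157.6270,114.2360 74.6928,44.5065 175.7567,47.7963.

Run 3: The run returns to its start, so emit a `<polygon>` with points (Y-flipped): 70.9404,71.7537 67.9517,64.5382 60.7362,61.5495 53.5207,64.5382 50.5320,71.7537 53.5207,78.9692 60.7362,81.9579 67.9517,78.9692.

<svg xmlns="http://www.w3.org/2000/svg" width="240.2319mm" height="145.8278mm" viewBox="0 0 240.2319 145.8278">
  <polyline points="200.4098,62.7098 200.8097,72.9750 204.8640,94.9892 208.6364,115.7128 208.1903,122.1060" fill="none" stroke="#ff00ff"/>
  <polyline points="137.8192,54.9668 210.4007,93.6190 106.3702,82.8647 157.6270,114.2360 74.6928,44.5065 175.7567,47.7963" fill="none" stroke="#ff00ff"/>
  <polygon points="70.9404,71.7537 67.9517,64.5382 60.7362,61.5495 53.5207,64.5382 50.5320,71.7537 53.5207,78.9692 60.7362,81.9579 67.9517,78.9692" fill="none" stroke="#ff00ff"/>
</svg>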